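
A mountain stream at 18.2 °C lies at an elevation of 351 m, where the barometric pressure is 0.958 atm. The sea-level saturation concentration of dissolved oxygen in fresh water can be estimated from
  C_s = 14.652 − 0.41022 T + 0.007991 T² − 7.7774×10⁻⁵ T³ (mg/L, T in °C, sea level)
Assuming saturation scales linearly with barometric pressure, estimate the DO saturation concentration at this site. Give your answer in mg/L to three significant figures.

C_s ≈ 8.97 mg/L

At sea level: C_s = 14.652 − 0.41022×18.2 + 0.007991×18.2² − 7.7774×10⁻⁵×18.2³ = 9.364 mg/L.
Pressure correction: C_s' = 9.364 × 0.958 = 8.971 mg/L.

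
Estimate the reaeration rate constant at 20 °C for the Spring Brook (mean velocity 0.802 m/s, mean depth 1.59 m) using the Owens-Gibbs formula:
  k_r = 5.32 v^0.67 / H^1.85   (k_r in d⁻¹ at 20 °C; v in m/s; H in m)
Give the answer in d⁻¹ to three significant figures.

k_r ≈ 1.95 d⁻¹

k_r = 5.32 × 0.802^0.67 / 1.59^1.85 = 5.32 × 0.8626 / 2.358 = 1.946 d⁻¹.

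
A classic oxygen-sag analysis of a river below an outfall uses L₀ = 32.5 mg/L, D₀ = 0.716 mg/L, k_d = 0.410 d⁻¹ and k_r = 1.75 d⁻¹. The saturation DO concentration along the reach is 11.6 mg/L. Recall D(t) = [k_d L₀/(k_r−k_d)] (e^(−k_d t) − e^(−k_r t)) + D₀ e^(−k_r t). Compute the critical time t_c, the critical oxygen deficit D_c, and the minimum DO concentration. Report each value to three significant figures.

t_c ≈ 1.03 d; D_c ≈ 5.00 mg/L; min DO ≈ 6.60 mg/L

With k_r/k_d = 4.268 and 1 − D₀(k_r−k_d)/(k_d L₀) = 0.9280,
t_c = ln(4.268 × 0.9280) / (1.75 − 0.410) = ln(3.961) / 1.340 = 1.376/1.340 = 1.027 d.
D_c = (k_d/k_r) L₀ e^(−k_d t_c) = (0.410/1.75) × 32.5 × e^(−0.410×1.027) = 0.2343 × 32.5 × 0.6563 = 4.997 mg/L.
Minimum DO = C_s − D_c = 11.6 − 4.997 = 6.603 mg/L.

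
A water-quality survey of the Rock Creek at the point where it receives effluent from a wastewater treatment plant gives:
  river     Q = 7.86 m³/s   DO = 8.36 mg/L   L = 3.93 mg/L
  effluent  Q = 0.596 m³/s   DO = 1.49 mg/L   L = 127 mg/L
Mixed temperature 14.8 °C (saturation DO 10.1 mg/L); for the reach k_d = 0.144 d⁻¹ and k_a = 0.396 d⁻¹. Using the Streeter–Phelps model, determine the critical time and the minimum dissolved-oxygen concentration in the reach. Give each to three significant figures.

Mixed DO = (7.86×8.36 + 0.596×1.49)/(7.86+0.596) = 66.60/8.456 = 7.876 mg/L.
Mixed L₀ = (7.86×3.93 + 0.596×127)/(8.456) = 106.6/8.456 = 12.60 mg/L.
Initial deficit D₀ = C_s − DO₀ = 10.1 − 7.876 = 2.224 mg/L.
t_c = (1/0.2520) ln[(0.396/0.144)(1 − 2.224×0.2520/(0.144×12.60))] = 3.968 × ln(1.901) = 2.549 d.
D_c = (0.144/0.396) × 12.60 × e^(−0.144×2.549) = 0.3636 × 12.60 × 0.6928 = 3.175 mg/L.
Minimum DO = 10.1 − 3.175 = 6.925 mg/L.

t_c ≈ 2.55 d; minimum DO ≈ 6.92 mg/L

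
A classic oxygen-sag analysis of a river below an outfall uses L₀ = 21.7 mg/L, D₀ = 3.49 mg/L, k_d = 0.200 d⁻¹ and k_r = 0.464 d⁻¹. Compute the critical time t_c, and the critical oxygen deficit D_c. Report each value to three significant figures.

t_c ≈ 2.28 d; D_c ≈ 5.92 mg/L

With k_r/k_d = 2.320 and 1 − D₀(k_r−k_d)/(k_d L₀) = 0.7877,
t_c = ln(2.320 × 0.7877) / (0.464 − 0.200) = ln(1.827) / 0.2640 = 0.6029/0.2640 = 2.284 d.
L(t_c) = L₀ e^(−k_d t_c) = 21.7 × 0.6333 = 13.74 mg/L, and at the critical point k_r D_c = k_d L, so D_c = (0.200/0.464) × 13.74 = 5.924 mg/L.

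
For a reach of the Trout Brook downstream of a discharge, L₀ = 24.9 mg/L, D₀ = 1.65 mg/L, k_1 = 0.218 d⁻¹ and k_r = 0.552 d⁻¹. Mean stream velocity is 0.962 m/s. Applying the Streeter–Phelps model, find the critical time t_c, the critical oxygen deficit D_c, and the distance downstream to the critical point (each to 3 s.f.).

t_c = [1/(k_r−k_1)] ln[(k_r/k_1)(1 − D₀(k_r−k_1)/(k_1 L₀))]
= [1/(0.552−0.218)] ln[(0.552/0.218)(1 − 1.65×0.3340/(0.218×24.9))]
= (1/0.3340) ln[2.532 × 0.8985] = 2.994 × ln(2.275) = 2.994 × 0.8220 = 2.461 d.
D_c = (k_1/k_r) L₀ e^(−k_1 t_c) = (0.218/0.552) × 24.9 × e^(−0.218×2.461) = 0.3949 × 24.9 × 0.5848 = 5.751 mg/L.
x_c = v t_c = 0.962 m/s × 2.461 d × 86400 s/d = 204600 m ≈ 205 km.

t_c ≈ 2.46 d; D_c ≈ 5.75 mg/L; x_c ≈ 205 km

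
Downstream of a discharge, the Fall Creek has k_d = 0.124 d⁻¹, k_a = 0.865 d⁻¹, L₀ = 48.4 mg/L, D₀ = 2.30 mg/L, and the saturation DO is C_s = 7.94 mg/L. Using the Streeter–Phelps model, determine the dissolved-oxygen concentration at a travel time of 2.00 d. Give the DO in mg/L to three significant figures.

k_d L₀/(k_a−k_d) = 0.124×48.4/(0.865−0.124) = 6.002/0.7410 = 8.099 mg/L.
e^(−k_d t) = e^(−0.124×2.000) = 0.7804; e^(−k_a t) = e^(−0.865×2.000) = 0.1773.
D = 8.099 × (0.7804 − 0.1773) + 2.30 × 0.1773 = 4.885 + 0.4078 = 5.292 mg/L.
DO = C_s − D = 7.94 − 5.292 = 2.648 mg/L.

DO ≈ 2.65 mg/L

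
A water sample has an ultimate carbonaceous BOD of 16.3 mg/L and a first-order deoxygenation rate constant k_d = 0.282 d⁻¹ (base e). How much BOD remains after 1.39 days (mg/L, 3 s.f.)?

L_t = L₀ e^(−k_d t) = 16.3 × e^(−0.282×1.39) = 16.3 × 0.6757 = 11.01 mg/L.

L ≈ 11.0 mg/L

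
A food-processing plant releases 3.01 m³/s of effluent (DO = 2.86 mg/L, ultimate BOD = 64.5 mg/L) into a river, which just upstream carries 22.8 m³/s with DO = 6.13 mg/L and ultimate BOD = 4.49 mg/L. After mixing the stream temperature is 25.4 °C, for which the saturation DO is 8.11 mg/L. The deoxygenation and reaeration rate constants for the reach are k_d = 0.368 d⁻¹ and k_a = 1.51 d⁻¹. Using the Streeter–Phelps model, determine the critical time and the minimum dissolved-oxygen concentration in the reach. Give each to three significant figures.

t_c ≈ 0.347 d; minimum DO ≈ 5.65 mg/L

Mixed DO = (22.8×6.13 + 3.01×2.86)/(22.8+3.01) = 148.4/25.81 = 5.749 mg/L.
Mixed L₀ = (22.8×4.49 + 3.01×64.5)/(25.81) = 296.5/25.81 = 11.49 mg/L.
Initial deficit D₀ = C_s − DO₀ = 8.11 − 5.749 = 2.361 mg/L.
t_c = (1/1.142) ln[(1.51/0.368)(1 − 2.361×1.142/(0.368×11.49))] = 0.8757 × ln(1.486) = 0.3468 d.
D_c = (0.368/1.51) × 11.49 × e^(−0.368×0.3468) = 0.2437 × 11.49 × 0.8802 = 2.464 mg/L.
Minimum DO = 8.11 − 2.464 = 5.646 mg/L.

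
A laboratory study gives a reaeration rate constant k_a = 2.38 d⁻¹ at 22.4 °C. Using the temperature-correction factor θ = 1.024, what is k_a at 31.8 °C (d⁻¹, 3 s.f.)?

k_a(T₂) = k_a(T₁) · θ^(T₂−T₁) = 2.38 × 1.024^(31.8−22.4)
= 2.38 × 1.024^9.40 = 2.38 × 1.250 = 2.974 d⁻¹.

k_a ≈ 2.97 d⁻¹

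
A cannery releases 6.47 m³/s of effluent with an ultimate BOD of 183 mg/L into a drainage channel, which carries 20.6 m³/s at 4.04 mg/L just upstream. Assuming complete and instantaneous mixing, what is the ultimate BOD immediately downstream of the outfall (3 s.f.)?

Flow-weighted mixing: C = (Q_r C_r + Q_w C_w)/(Q_r + Q_w)
= (20.6×4.04 + 6.47×183)/(20.6 + 6.47) = 1267/27.07 = 46.81 mg/L.

46.8 mg/L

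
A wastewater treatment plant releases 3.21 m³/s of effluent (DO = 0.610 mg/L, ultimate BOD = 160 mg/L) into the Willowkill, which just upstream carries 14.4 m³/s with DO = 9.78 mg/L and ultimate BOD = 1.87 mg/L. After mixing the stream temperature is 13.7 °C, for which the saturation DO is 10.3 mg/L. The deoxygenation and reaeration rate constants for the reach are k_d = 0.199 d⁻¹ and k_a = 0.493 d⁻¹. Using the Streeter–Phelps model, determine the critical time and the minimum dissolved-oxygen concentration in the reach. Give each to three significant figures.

Mixed DO = (14.4×9.78 + 3.21×0.610)/(14.4+3.21) = 142.8/17.61 = 8.108 mg/L.
Mixed L₀ = (14.4×1.87 + 3.21×160)/(17.61) = 540.5/17.61 = 30.69 mg/L.
Initial deficit D₀ = C_s − DO₀ = 10.3 − 8.108 = 2.192 mg/L.
t_c = (1/0.2940) ln[(0.493/0.199)(1 − 2.192×0.2940/(0.199×30.69))] = 3.401 × ln(2.216) = 2.707 d.
D_c = (0.199/0.493) × 30.69 × e^(−0.199×2.707) = 0.4037 × 30.69 × 0.5836 = 7.230 mg/L.
Minimum DO = 10.3 − 7.230 = 3.070 mg/L.

t_c ≈ 2.71 d; minimum DO ≈ 3.07 mg/L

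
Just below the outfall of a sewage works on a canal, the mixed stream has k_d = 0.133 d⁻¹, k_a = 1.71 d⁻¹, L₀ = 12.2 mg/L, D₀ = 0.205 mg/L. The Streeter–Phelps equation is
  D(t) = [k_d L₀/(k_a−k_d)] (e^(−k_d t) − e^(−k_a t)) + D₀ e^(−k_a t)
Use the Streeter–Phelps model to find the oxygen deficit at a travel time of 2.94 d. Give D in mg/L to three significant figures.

k_d L₀/(k_a−k_d) = 0.133×12.2/(1.71−0.133) = 1.623/1.577 = 1.029 mg/L.
e^(−k_d t) = e^(−0.133×2.940) = 0.6764; e^(−k_a t) = e^(−1.71×2.940) = 0.006556.
D = 1.029 × (0.6764 − 0.006556) + 0.205 × 0.006556 = 0.6892 + 0.001344 = 0.6905 mg/L.

D ≈ 0.691 mg/L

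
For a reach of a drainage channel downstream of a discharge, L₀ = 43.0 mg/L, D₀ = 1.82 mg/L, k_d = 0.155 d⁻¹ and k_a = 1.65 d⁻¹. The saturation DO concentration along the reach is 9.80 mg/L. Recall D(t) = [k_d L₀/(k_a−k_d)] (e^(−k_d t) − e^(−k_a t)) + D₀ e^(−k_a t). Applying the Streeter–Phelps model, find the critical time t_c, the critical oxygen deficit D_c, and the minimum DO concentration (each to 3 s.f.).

With k_a/k_d = 10.65 and 1 − D₀(k_a−k_d)/(k_d L₀) = 0.5918,
t_c = ln(10.65 × 0.5918) / (1.65 − 0.155) = ln(6.299) / 1.495 = 1.840/1.495 = 1.231 d.
D_c = (k_d/k_a) L₀ e^(−k_d t_c) = (0.155/1.65) × 43.0 × e^(−0.155×1.231) = 0.09394 × 43.0 × 0.8263 = 3.338 mg/L.
Minimum DO = C_s − D_c = 9.80 − 3.338 = 6.462 mg/L.

t_c ≈ 1.23 d; D_c ≈ 3.34 mg/L; min DO ≈ 6.46 mg/L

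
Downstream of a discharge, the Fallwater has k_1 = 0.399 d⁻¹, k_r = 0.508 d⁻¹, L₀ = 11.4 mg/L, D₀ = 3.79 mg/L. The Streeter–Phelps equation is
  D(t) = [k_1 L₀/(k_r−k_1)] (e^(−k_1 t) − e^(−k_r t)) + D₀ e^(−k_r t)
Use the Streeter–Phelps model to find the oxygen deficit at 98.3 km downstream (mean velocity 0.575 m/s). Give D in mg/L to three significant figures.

Travel time t = x/v = 98.3 km / (0.575 m/s) = 98300 m / 0.575 m/s = 171000 s = 1.979 d.
k_1 L₀/(k_r−k_1) = 0.399×11.4/(0.508−0.399) = 4.549/0.1090 = 41.73 mg/L.
e^(−k_1 t) = e^(−0.399×1.979) = 0.4541; e^(−k_r t) = e^(−0.508×1.979) = 0.3660.
D = 41.73 × (0.4541 − 0.3660) + 3.79 × 0.3660 = 3.676 + 1.387 = 5.063 mg/L.

D ≈ 5.06 mg/L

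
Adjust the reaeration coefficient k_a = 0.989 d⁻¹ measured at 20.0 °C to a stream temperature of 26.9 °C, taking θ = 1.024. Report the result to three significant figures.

k_a(T₂) = k_a(T₁) · θ^(T₂−T₁) = 0.989 × 1.024^(26.9−20.0)
= 0.989 × 1.024^6.90 = 0.989 × 1.178 = 1.165 d⁻¹.

k_a ≈ 1.16 d⁻¹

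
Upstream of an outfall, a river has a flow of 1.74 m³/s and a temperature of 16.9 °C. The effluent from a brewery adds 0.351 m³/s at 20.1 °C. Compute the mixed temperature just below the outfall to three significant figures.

Flow-weighted mixing: C = (Q_r C_r + Q_w C_w)/(Q_r + Q_w)
= (1.74×16.9 + 0.351×20.1)/(1.74 + 0.351) = 36.46/2.091 = 17.44 °C.

17.4 °C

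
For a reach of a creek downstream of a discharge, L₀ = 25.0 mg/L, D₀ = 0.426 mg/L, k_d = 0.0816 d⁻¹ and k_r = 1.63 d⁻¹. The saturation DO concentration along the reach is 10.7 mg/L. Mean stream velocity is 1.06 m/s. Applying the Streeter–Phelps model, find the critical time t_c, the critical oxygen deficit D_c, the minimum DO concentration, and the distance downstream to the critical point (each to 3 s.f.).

t_c = [1/(k_r−k_d)] ln[(k_r/k_d)(1 − D₀(k_r−k_d)/(k_d L₀))]
= [1/(1.63−0.0816)] ln[(1.63/0.0816)(1 − 0.426×1.548/(0.0816×25.0))]
= (1/1.548) ln[19.98 × 0.6767] = 0.6458 × ln(13.52) = 0.6458 × 2.604 = 1.682 d.
L(t_c) = L₀ e^(−k_d t_c) = 25.0 × 0.8718 = 21.79 mg/L, and at the critical point k_r D_c = k_d L, so D_c = (0.0816/1.63) × 21.79 = 1.091 mg/L.
Minimum DO = C_s − D_c = 10.7 − 1.091 = 9.609 mg/L.
x_c = v t_c = 1.06 m/s × 1.682 d × 86400 s/d = 154000 m ≈ 154 km.

t_c ≈ 1.68 d; D_c ≈ 1.09 mg/L; min DO ≈ 9.61 mg/L; x_c ≈ 154 km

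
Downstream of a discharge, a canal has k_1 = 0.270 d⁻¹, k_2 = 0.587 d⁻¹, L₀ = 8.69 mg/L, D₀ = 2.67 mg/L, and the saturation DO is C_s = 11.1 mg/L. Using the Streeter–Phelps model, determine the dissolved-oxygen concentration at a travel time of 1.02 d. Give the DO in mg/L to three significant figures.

DO ≈ 8.08 mg/L

k_1 L₀/(k_2−k_1) = 0.270×8.69/(0.587−0.270) = 2.346/0.3170 = 7.402 mg/L.
e^(−k_1 t) = e^(−0.270×1.020) = 0.7593; e^(−k_2 t) = e^(−0.587×1.020) = 0.5495.
D = 7.402 × (0.7593 − 0.5495) + 2.67 × 0.5495 = 1.553 + 1.467 = 3.020 mg/L.
DO = C_s − D = 11.1 − 3.020 = 8.080 mg/L.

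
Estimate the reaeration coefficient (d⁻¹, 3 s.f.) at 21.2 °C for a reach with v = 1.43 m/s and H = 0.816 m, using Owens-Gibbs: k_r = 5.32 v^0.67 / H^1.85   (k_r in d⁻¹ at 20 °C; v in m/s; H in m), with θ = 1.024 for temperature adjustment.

k_r(20) = 5.32 × 1.43^0.67 / 0.816^1.85 = 5.32 × 1.271 / 0.6865 = 9.848 d⁻¹.
k_r(21.2) = 9.848 × 1.024^(21.2−20) = 9.848 × 1.029 = 10.13 d⁻¹.

k_r ≈ 10.1 d⁻¹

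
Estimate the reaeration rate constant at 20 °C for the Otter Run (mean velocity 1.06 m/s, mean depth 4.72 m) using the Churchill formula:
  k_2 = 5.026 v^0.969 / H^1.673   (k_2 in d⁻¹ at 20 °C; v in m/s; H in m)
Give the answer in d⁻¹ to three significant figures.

k_2 = 5.026 × 1.06^0.969 / 4.72^1.673 = 5.026 × 1.058 / 13.41 = 0.3965 d⁻¹.

k_2 ≈ 0.396 d⁻¹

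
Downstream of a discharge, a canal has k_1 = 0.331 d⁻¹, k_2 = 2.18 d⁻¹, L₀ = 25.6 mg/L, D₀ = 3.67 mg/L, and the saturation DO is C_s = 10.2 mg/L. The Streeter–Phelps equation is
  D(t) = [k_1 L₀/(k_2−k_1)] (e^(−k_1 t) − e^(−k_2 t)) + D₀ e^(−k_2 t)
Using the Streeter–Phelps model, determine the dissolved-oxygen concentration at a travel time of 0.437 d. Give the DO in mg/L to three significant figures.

k_1 L₀/(k_2−k_1) = 0.331×25.6/(2.18−0.331) = 8.474/1.849 = 4.583 mg/L.
e^(−k_1 t) = e^(−0.331×0.4370) = 0.8653; e^(−k_2 t) = e^(−2.18×0.4370) = 0.3857.
D = 4.583 × (0.8653 − 0.3857) + 3.67 × 0.3857 = 2.198 + 1.416 = 3.614 mg/L.
DO = C_s − D = 10.2 − 3.614 = 6.586 mg/L.

DO ≈ 6.59 mg/L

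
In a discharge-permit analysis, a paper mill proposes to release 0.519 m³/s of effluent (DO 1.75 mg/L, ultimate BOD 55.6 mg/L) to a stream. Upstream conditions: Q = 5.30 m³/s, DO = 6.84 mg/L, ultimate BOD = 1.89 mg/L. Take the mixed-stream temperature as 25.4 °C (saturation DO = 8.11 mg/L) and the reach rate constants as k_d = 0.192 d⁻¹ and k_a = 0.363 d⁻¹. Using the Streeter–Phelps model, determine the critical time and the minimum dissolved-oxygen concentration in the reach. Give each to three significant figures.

Mixed DO = (5.30×6.84 + 0.519×1.75)/(5.30+0.519) = 37.16/5.819 = 6.386 mg/L.
Mixed L₀ = (5.30×1.89 + 0.519×55.6)/(5.819) = 38.87/5.819 = 6.680 mg/L.
Initial deficit D₀ = C_s − DO₀ = 8.11 − 6.386 = 1.724 mg/L.
t_c = (1/0.1710) ln[(0.363/0.192)(1 − 1.724×0.1710/(0.192×6.680))] = 5.848 × ln(1.456) = 2.197 d.
D_c = (0.192/0.363) × 6.680 × e^(−0.192×2.197) = 0.5289 × 6.680 × 0.6558 = 2.317 mg/L.
Minimum DO = 8.11 − 2.317 = 5.793 mg/L.

t_c ≈ 2.20 d; minimum DO ≈ 5.79 mg/L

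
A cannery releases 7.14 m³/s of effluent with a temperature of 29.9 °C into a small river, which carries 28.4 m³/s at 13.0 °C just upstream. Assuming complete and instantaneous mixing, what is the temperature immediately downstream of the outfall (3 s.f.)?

Flow-weighted mixing: C = (Q_r C_r + Q_w C_w)/(Q_r + Q_w)
= (28.4×13.0 + 7.14×29.9)/(28.4 + 7.14) = 582.7/35.54 = 16.40 °C.

16.4 °C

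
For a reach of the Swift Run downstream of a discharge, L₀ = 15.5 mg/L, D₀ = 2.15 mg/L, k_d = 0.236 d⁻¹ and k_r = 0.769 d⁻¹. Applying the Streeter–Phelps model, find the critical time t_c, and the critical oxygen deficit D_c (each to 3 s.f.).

t_c = [1/(k_r−k_d)] ln[(k_r/k_d)(1 − D₀(k_r−k_d)/(k_d L₀))]
= [1/(0.769−0.236)] ln[(0.769/0.236)(1 − 2.15×0.5330/(0.236×15.5))]
= (1/0.5330) ln[3.258 × 0.6867] = 1.876 × ln(2.238) = 1.876 × 0.8054 = 1.511 d.
L(t_c) = L₀ e^(−k_d t_c) = 15.5 × 0.7000 = 10.85 mg/L, and at the critical point k_r D_c = k_d L, so D_c = (0.236/0.769) × 10.85 = 3.330 mg/L.

t_c ≈ 1.51 d; D_c ≈ 3.33 mg/L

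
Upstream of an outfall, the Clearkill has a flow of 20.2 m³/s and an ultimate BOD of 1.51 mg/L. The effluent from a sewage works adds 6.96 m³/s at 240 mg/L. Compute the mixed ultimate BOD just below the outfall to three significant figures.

Flow-weighted mixing: C = (Q_r C_r + Q_w C_w)/(Q_r + Q_w)
= (20.2×1.51 + 6.96×240)/(20.2 + 6.96) = 1701/27.16 = 62.63 mg/L.

62.6 mg/L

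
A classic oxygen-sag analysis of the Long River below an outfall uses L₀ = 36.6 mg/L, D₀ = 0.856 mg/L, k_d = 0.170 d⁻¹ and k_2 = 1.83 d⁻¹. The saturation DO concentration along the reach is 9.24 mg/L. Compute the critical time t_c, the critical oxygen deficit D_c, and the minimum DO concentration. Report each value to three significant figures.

t_c ≈ 1.28 d; D_c ≈ 2.74 mg/L; min DO ≈ 6.50 mg/L

With k_2/k_d = 10.76 and 1 − D₀(k_2−k_d)/(k_d L₀) = 0.7716,
t_c = ln(10.76 × 0.7716) / (1.83 − 0.170) = ln(8.306) / 1.660 = 2.117/1.660 = 1.275 d.
L(t_c) = L₀ e^(−k_d t_c) = 36.6 × 0.8051 = 29.47 mg/L, and at the critical point k_2 D_c = k_d L, so D_c = (0.170/1.83) × 29.47 = 2.737 mg/L.
Minimum DO = C_s − D_c = 9.24 − 2.737 = 6.503 mg/L.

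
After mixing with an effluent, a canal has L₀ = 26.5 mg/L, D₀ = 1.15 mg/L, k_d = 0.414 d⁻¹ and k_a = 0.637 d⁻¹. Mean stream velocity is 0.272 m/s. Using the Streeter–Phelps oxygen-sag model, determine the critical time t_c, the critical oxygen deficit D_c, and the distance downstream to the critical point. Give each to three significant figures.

t_c ≈ 1.83 d; D_c ≈ 8.09 mg/L; x_c ≈ 42.9 km

t_c = [1/(k_a−k_d)] ln[(k_a/k_d)(1 − D₀(k_a−k_d)/(k_d L₀))]
= [1/(0.637−0.414)] ln[(0.637/0.414)(1 − 1.15×0.2230/(0.414×26.5))]
= (1/0.2230) ln[1.539 × 0.9766] = 4.484 × ln(1.503) = 4.484 × 0.4073 = 1.826 d.
L(t_c) = L₀ e^(−k_d t_c) = 26.5 × 0.4695 = 12.44 mg/L, and at the critical point k_a D_c = k_d L, so D_c = (0.414/0.637) × 12.44 = 8.086 mg/L.
x_c = v t_c = 0.272 m/s × 1.826 d × 86400 s/d = 42920 m ≈ 42.9 km.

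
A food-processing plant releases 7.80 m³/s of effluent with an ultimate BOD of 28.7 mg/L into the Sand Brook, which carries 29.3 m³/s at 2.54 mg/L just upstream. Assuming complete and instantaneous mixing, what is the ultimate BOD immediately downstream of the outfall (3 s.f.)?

8.04 mg/L

Flow-weighted mixing: C = (Q_r C_r + Q_w C_w)/(Q_r + Q_w)
= (29.3×2.54 + 7.80×28.7)/(29.3 + 7.80) = 298.3/37.10 = 8.040 mg/L.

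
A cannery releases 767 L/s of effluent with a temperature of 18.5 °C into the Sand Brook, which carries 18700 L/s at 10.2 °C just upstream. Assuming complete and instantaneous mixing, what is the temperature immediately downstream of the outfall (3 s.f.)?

10.5 °C

Flow-weighted mixing: C = (Q_r C_r + Q_w C_w)/(Q_r + Q_w)
= (18700×10.2 + 767×18.5)/(18700 + 767) = 204900/19470 = 10.53 °C.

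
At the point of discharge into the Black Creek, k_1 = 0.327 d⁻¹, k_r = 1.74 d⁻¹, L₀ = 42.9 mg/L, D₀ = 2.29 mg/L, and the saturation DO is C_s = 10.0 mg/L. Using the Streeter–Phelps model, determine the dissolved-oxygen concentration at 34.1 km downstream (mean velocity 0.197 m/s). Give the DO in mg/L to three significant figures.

DO ≈ 5.08 mg/L

Travel time t = x/v = 34.1 km / (0.197 m/s) = 34100 m / 0.197 m/s = 173100 s = 2.003 d.
k_1 L₀/(k_r−k_1) = 0.327×42.9/(1.74−0.327) = 14.03/1.413 = 9.928 mg/L.
e^(−k_1 t) = e^(−0.327×2.003) = 0.5194; e^(−k_r t) = e^(−1.74×2.003) = 0.03062.
D = 9.928 × (0.5194 − 0.03062) + 2.29 × 0.03062 = 4.852 + 0.07013 = 4.922 mg/L.
DO = C_s − D = 10.0 − 4.922 = 5.078 mg/L.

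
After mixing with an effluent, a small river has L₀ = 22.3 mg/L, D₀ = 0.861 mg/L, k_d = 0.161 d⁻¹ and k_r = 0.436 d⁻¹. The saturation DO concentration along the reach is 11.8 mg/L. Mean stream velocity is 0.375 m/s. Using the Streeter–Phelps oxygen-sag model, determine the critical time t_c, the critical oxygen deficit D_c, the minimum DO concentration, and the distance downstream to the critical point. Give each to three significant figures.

t_c ≈ 3.37 d; D_c ≈ 4.78 mg/L; min DO ≈ 7.02 mg/L; x_c ≈ 109 km

With k_r/k_d = 2.708 and 1 − D₀(k_r−k_d)/(k_d L₀) = 0.9341,
t_c = ln(2.708 × 0.9341) / (0.436 − 0.161) = ln(2.529) / 0.2750 = 0.9280/0.2750 = 3.375 d.
D_c = (k_d/k_r) L₀ e^(−k_d t_c) = (0.161/0.436) × 22.3 × e^(−0.161×3.375) = 0.3693 × 22.3 × 0.5808 = 4.783 mg/L.
Minimum DO = C_s − D_c = 11.8 − 4.783 = 7.017 mg/L.
x_c = v t_c = 0.375 m/s × 3.375 d × 86400 s/d = 109300 m ≈ 109 km.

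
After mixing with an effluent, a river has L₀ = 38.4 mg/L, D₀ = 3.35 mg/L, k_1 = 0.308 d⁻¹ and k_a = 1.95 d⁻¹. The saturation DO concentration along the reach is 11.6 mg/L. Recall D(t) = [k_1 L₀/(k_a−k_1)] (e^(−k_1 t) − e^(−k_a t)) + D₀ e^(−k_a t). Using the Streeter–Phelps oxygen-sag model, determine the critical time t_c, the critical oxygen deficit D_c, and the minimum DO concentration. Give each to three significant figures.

With k_a/k_1 = 6.331 and 1 − D₀(k_a−k_1)/(k_1 L₀) = 0.5349,
t_c = ln(6.331 × 0.5349) / (1.95 − 0.308) = ln(3.387) / 1.642 = 1.220/1.642 = 0.7429 d.
L(t_c) = L₀ e^(−k_1 t_c) = 38.4 × 0.7955 = 30.55 mg/L, and at the critical point k_a D_c = k_1 L, so D_c = (0.308/1.95) × 30.55 = 4.825 mg/L.
Minimum DO = C_s − D_c = 11.6 − 4.825 = 6.775 mg/L.

t_c ≈ 0.743 d; D_c ≈ 4.82 mg/L; min DO ≈ 6.78 mg/L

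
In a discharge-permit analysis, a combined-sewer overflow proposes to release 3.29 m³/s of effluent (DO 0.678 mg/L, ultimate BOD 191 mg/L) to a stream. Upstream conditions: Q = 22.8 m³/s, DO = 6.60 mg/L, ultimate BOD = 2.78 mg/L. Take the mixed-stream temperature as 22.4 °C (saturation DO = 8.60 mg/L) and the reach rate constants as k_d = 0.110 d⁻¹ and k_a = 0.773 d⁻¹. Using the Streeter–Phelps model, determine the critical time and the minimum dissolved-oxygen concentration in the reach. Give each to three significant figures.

t_c ≈ 1.46 d; minimum DO ≈ 5.39 mg/L

Mixed DO = (22.8×6.60 + 3.29×0.678)/(22.8+3.29) = 152.7/26.09 = 5.853 mg/L.
Mixed L₀ = (22.8×2.78 + 3.29×191)/(26.09) = 691.8/26.09 = 26.51 mg/L.
Initial deficit D₀ = C_s − DO₀ = 8.60 − 5.853 = 2.747 mg/L.
t_c = (1/0.6630) ln[(0.773/0.110)(1 − 2.747×0.6630/(0.110×26.51))] = 1.508 × ln(2.640) = 1.464 d.
D_c = (0.110/0.773) × 26.51 × e^(−0.110×1.464) = 0.1423 × 26.51 × 0.8513 = 3.212 mg/L.
Minimum DO = 8.60 − 3.212 = 5.388 mg/L.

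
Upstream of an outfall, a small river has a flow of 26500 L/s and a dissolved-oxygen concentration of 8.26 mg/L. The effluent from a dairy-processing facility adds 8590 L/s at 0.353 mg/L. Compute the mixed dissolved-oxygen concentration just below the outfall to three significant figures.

Flow-weighted mixing: C = (Q_r C_r + Q_w C_w)/(Q_r + Q_w)
= (26500×8.26 + 8590×0.353)/(26500 + 8590) = 221900/35090 = 6.324 mg/L.

6.32 mg/L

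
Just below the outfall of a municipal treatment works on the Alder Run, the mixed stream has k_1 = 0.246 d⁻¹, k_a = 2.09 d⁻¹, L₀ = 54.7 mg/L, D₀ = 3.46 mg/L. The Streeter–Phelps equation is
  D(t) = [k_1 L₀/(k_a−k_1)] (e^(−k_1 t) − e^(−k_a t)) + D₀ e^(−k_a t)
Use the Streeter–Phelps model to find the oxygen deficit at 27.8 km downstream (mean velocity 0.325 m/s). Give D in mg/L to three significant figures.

Travel time t = x/v = 27.8 km / (0.325 m/s) = 27800 m / 0.325 m/s = 85540 s = 0.9900 d.
k_1 L₀/(k_a−k_1) = 0.246×54.7/(2.09−0.246) = 13.46/1.844 = 7.297 mg/L.
e^(−k_1 t) = e^(−0.246×0.9900) = 0.7838; e^(−k_a t) = e^(−2.09×0.9900) = 0.1263.
D = 7.297 × (0.7838 − 0.1263) + 3.46 × 0.1263 = 4.798 + 0.4370 = 5.235 mg/L.

D ≈ 5.24 mg/L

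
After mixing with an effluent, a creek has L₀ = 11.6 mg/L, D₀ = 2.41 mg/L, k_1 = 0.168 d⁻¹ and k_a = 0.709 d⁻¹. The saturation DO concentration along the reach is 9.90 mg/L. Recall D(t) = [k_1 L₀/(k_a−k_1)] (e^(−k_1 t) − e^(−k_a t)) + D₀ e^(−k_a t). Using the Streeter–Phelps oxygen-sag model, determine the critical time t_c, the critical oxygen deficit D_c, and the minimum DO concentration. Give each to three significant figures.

t_c = [1/(k_a−k_1)] ln[(k_a/k_1)(1 − D₀(k_a−k_1)/(k_1 L₀))]
= [1/(0.709−0.168)] ln[(0.709/0.168)(1 − 2.41×0.5410/(0.168×11.6))]
= (1/0.5410) ln[4.220 × 0.3310] = 1.848 × ln(1.397) = 1.848 × 0.3342 = 0.6177 d.
L(t_c) = L₀ e^(−k_1 t_c) = 11.6 × 0.9014 = 10.46 mg/L, and at the critical point k_a D_c = k_1 L, so D_c = (0.168/0.709) × 10.46 = 2.478 mg/L.
Minimum DO = C_s − D_c = 9.90 − 2.478 = 7.422 mg/L.

t_c ≈ 0.618 d; D_c ≈ 2.48 mg/L; min DO ≈ 7.42 mg/L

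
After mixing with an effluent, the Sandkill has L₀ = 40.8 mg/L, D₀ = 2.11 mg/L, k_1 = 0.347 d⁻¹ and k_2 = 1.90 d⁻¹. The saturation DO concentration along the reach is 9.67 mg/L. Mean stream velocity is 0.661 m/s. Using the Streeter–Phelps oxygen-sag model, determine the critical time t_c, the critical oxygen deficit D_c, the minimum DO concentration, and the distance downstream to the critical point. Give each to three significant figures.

At the critical point dD/dt = 0, so k_1 L₀ e^(−k_1 t) = k_2 D. Substituting D(t) from the Streeter–Phelps equation and solving for t gives
t_c = ln[(k_2/k_1)(1 − D₀(k_2−k_1)/(k_1 L₀))] / (k_2−k_1).
Here k_2−k_1 = 1.553 d⁻¹ and 1 − D₀(k_2−k_1)/(k_1 L₀) = 1 − 2.11×1.553/(0.347×40.8) = 0.7685, so
t_c = ln(5.476 × 0.7685) / 1.553 = 1.437 / 1.553 = 0.9253 d.
D_c = (k_1/k_2) L₀ e^(−k_1 t_c) = (0.347/1.90) × 40.8 × e^(−0.347×0.9253) = 0.1826 × 40.8 × 0.7254 = 5.405 mg/L.
Minimum DO = C_s − D_c = 9.67 − 5.405 = 4.265 mg/L.
x_c = v t_c = 0.661 m/s × 0.9253 d × 86400 s/d = 52850 m ≈ 52.8 km.

t_c ≈ 0.925 d; D_c ≈ 5.40 mg/L; min DO ≈ 4.27 mg/L; x_c ≈ 52.8 km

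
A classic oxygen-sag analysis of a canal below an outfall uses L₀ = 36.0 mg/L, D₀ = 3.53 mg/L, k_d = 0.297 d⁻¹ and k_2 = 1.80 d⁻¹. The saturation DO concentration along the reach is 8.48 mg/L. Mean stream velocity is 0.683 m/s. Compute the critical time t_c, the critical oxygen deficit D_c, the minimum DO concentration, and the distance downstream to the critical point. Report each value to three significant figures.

t_c = [1/(k_2−k_d)] ln[(k_2/k_d)(1 − D₀(k_2−k_d)/(k_d L₀))]
= [1/(1.80−0.297)] ln[(1.80/0.297)(1 − 3.53×1.503/(0.297×36.0))]
= (1/1.503) ln[6.061 × 0.5038] = 0.6653 × ln(3.053) = 0.6653 × 1.116 = 0.7426 d.
L(t_c) = L₀ e^(−k_d t_c) = 36.0 × 0.8021 = 28.87 mg/L, and at the critical point k_2 D_c = k_d L, so D_c = (0.297/1.80) × 28.87 = 4.764 mg/L.
Minimum DO = C_s − D_c = 8.48 − 4.764 = 3.716 mg/L.
x_c = v t_c = 0.683 m/s × 0.7426 d × 86400 s/d = 43820 m ≈ 43.8 km.

t_c ≈ 0.743 d; D_c ≈ 4.76 mg/L; min DO ≈ 3.72 mg/L; x_c ≈ 43.8 km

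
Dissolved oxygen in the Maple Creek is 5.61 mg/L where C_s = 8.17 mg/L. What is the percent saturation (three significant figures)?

68.7 % saturation

% saturation = C/C_s × 100 = 5.61/8.17 × 100 = 68.7 %.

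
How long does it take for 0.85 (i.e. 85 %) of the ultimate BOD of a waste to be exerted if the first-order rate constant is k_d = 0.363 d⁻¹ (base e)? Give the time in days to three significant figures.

t ≈ 5.23 d

y/L₀ = 1 − e^(−k_d t) = 0.85 ⇒ e^(−k_d t) = 0.150
t = −ln(0.150) / 0.363 = 1.897 / 0.363 = 5.226 d.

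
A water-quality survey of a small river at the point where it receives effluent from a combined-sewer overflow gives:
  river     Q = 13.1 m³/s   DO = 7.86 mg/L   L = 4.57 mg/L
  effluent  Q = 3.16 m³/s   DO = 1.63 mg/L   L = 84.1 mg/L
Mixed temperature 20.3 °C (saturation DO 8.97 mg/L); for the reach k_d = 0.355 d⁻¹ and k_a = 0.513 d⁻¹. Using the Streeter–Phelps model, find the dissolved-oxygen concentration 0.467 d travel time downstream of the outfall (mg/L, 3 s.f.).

DO ≈ 4.43 mg/L

Mixed DO = (13.1×7.86 + 3.16×1.63)/(13.1+3.16) = 108.1/16.26 = 6.649 mg/L.
Mixed L₀ = (13.1×4.57 + 3.16×84.1)/(16.26) = 325.6/16.26 = 20.03 mg/L.
Initial deficit D₀ = C_s − DO₀ = 8.97 − 6.649 = 2.321 mg/L.
D(0.467) = [0.355×20.03/(0.513−0.355)](e^(−0.355×0.467) − e^(−0.513×0.467)) + 2.321 e^(−0.513×0.467)
= 45.00 × (0.8472 − 0.7870) + 2.321 × 0.7870 = 4.538 mg/L.
DO = 8.97 − 4.538 = 4.432 mg/L.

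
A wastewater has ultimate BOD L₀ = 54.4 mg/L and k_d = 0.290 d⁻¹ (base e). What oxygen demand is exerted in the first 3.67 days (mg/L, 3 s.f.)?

y_t = L₀(1 − e^(−k_d t)) = 54.4 × (1 − e^(−0.290×3.67))
= 54.4 × (1 − 0.3450) = 54.4 × 0.6550 = 35.63 mg/L.

y ≈ 35.6 mg/L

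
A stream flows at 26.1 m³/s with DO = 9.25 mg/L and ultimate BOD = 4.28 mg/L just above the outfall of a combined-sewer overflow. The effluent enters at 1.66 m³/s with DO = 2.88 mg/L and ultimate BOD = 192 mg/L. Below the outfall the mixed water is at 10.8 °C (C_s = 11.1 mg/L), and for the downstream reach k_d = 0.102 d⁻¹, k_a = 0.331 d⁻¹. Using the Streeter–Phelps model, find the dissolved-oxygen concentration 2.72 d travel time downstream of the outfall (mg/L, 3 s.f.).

Mixed DO = (26.1×9.25 + 1.66×2.88)/(26.1+1.66) = 246.2/27.76 = 8.869 mg/L.
Mixed L₀ = (26.1×4.28 + 1.66×192)/(27.76) = 430.4/27.76 = 15.51 mg/L.
Initial deficit D₀ = C_s − DO₀ = 11.1 − 8.869 = 2.231 mg/L.
D(2.72) = [0.102×15.51/(0.331−0.102)](e^(−0.102×2.72) − e^(−0.331×2.72)) + 2.231 e^(−0.331×2.72)
= 6.906 × (0.7577 − 0.4064) + 2.231 × 0.4064 = 3.333 mg/L.
DO = 11.1 − 3.333 = 7.767 mg/L.

DO ≈ 7.77 mg/L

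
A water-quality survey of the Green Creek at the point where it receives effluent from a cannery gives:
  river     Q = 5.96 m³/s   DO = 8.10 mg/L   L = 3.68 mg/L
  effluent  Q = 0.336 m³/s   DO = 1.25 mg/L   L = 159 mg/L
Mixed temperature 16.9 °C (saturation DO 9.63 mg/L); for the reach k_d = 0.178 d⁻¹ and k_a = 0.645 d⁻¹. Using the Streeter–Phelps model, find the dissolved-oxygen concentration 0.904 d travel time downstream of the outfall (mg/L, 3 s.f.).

Mixed DO = (5.96×8.10 + 0.336×1.25)/(5.96+0.336) = 48.70/6.296 = 7.734 mg/L.
Mixed L₀ = (5.96×3.68 + 0.336×159)/(6.296) = 75.36/6.296 = 11.97 mg/L.
Initial deficit D₀ = C_s − DO₀ = 9.63 − 7.734 = 1.896 mg/L.
D(0.904) = [0.178×11.97/(0.645−0.178)](e^(−0.178×0.904) − e^(−0.645×0.904)) + 1.896 e^(−0.645×0.904)
= 4.562 × (0.8514 − 0.5582) + 1.896 × 0.5582 = 2.396 mg/L.
DO = 9.63 − 2.396 = 7.234 mg/L.

DO ≈ 7.23 mg/L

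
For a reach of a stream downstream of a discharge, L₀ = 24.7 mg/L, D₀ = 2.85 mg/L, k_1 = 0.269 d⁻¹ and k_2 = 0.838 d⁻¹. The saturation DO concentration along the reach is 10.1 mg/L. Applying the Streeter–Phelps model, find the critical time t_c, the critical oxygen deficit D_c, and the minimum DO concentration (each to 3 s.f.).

With k_2/k_1 = 3.115 and 1 − D₀(k_2−k_1)/(k_1 L₀) = 0.7559,
t_c = ln(3.115 × 0.7559) / (0.838 − 0.269) = ln(2.355) / 0.5690 = 0.8565/0.5690 = 1.505 d.
D_c = (k_1/k_2) L₀ e^(−k_1 t_c) = (0.269/0.838) × 24.7 × e^(−0.269×1.505) = 0.3210 × 24.7 × 0.6670 = 5.289 mg/L.
Minimum DO = C_s − D_c = 10.1 − 5.289 = 4.811 mg/L.

t_c ≈ 1.51 d; D_c ≈ 5.29 mg/L; min DO ≈ 4.81 mg/L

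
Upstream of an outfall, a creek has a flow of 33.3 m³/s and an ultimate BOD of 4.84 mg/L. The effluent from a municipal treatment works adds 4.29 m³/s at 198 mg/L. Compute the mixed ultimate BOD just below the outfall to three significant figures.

Flow-weighted mixing: C = (Q_r C_r + Q_w C_w)/(Q_r + Q_w)
= (33.3×4.84 + 4.29×198)/(33.3 + 4.29) = 1011/37.59 = 26.88 mg/L.

26.9 mg/L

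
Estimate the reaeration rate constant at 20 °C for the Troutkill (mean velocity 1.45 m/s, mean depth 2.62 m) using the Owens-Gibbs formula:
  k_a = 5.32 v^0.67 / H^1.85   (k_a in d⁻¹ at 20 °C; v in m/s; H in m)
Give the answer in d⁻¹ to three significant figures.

k_a ≈ 1.15 d⁻¹

k_a = 5.32 × 1.45^0.67 / 2.62^1.85 = 5.32 × 1.283 / 5.941 = 1.149 d⁻¹.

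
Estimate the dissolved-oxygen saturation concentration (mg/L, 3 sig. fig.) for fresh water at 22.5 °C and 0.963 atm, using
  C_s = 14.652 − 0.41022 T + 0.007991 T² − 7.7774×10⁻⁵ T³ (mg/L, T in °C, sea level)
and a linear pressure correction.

C_s ≈ 8.26 mg/L

At sea level: C_s = 14.652 − 0.41022×22.5 + 0.007991×22.5² − 7.7774×10⁻⁵×22.5³ = 8.582 mg/L.
Pressure correction: C_s' = 8.582 × 0.963 = 8.264 mg/L.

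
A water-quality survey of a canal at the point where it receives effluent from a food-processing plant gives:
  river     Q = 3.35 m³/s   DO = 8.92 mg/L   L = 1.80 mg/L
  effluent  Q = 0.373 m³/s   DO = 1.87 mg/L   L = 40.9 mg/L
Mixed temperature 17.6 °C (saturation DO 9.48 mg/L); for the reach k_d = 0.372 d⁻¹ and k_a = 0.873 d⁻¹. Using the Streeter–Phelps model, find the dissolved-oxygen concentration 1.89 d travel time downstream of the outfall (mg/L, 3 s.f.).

DO ≈ 7.95 mg/L

Mixed DO = (3.35×8.92 + 0.373×1.87)/(3.35+0.373) = 30.58/3.723 = 8.214 mg/L.
Mixed L₀ = (3.35×1.80 + 0.373×40.9)/(3.723) = 21.29/3.723 = 5.717 mg/L.
Initial deficit D₀ = C_s − DO₀ = 9.48 − 8.214 = 1.266 mg/L.
D(1.89) = [0.372×5.717/(0.873−0.372)](e^(−0.372×1.89) − e^(−0.873×1.89)) + 1.266 e^(−0.873×1.89)
= 4.245 × (0.4951 − 0.1921) + 1.266 × 0.1921 = 1.530 mg/L.
DO = 9.48 − 1.530 = 7.950 mg/L.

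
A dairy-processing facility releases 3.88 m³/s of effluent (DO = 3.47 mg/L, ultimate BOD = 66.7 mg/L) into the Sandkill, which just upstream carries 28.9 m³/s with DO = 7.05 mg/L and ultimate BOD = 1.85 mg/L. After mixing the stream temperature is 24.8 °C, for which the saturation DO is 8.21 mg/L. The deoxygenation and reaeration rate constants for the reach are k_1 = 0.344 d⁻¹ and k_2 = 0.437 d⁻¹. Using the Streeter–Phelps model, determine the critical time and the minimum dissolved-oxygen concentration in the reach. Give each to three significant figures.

Mixed DO = (28.9×7.05 + 3.88×3.47)/(28.9+3.88) = 217.2/32.78 = 6.626 mg/L.
Mixed L₀ = (28.9×1.85 + 3.88×66.7)/(32.78) = 312.3/32.78 = 9.526 mg/L.
Initial deficit D₀ = C_s − DO₀ = 8.21 − 6.626 = 1.584 mg/L.
t_c = (1/0.09300) ln[(0.437/0.344)(1 − 1.584×0.09300/(0.344×9.526))] = 10.75 × ln(1.213) = 2.079 d.
D_c = (0.344/0.437) × 9.526 × e^(−0.344×2.079) = 0.7872 × 9.526 × 0.4892 = 3.668 mg/L.
Minimum DO = 8.21 − 3.668 = 4.542 mg/L.

t_c ≈ 2.08 d; minimum DO ≈ 4.54 mg/L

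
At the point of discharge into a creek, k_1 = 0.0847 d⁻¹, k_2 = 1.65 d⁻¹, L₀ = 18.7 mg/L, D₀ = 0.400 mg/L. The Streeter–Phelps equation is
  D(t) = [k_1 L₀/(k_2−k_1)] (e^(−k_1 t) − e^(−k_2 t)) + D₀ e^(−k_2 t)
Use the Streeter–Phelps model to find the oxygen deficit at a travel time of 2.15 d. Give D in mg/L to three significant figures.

D ≈ 0.826 mg/L

k_1 L₀/(k_2−k_1) = 0.0847×18.7/(1.65−0.0847) = 1.584/1.565 = 1.012 mg/L.
e^(−k_1 t) = e^(−0.0847×2.150) = 0.8335; e^(−k_2 t) = e^(−1.65×2.150) = 0.02880.
D = 1.012 × (0.8335 − 0.02880) + 0.400 × 0.02880 = 0.8143 + 0.01152 = 0.8258 mg/L.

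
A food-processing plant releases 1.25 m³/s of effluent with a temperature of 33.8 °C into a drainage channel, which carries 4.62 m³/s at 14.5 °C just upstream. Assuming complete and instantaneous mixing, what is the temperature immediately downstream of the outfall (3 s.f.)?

Flow-weighted mixing: C = (Q_r C_r + Q_w C_w)/(Q_r + Q_w)
= (4.62×14.5 + 1.25×33.8)/(4.62 + 1.25) = 109.2/5.870 = 18.61 °C.

18.6 °C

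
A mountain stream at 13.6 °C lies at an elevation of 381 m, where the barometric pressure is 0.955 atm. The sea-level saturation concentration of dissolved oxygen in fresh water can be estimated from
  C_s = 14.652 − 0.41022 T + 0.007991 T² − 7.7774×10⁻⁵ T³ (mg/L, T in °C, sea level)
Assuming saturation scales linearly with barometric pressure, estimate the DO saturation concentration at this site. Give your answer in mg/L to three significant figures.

At sea level: C_s = 14.652 − 0.41022×13.6 + 0.007991×13.6² − 7.7774×10⁻⁵×13.6³ = 10.36 mg/L.
Pressure correction: C_s' = 10.36 × 0.955 = 9.889 mg/L.

C_s ≈ 9.89 mg/L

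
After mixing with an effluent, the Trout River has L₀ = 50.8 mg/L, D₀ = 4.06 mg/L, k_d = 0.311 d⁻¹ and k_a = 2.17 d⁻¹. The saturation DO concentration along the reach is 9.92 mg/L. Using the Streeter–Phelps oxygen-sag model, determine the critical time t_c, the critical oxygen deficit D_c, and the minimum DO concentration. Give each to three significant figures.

At the critical point dD/dt = 0, so k_d L₀ e^(−k_d t) = k_a D. Substituting D(t) from the Streeter–Phelps equation and solving for t gives
t_c = ln[(k_a/k_d)(1 − D₀(k_a−k_d)/(k_d L₀))] / (k_a−k_d).
Here k_a−k_d = 1.859 d⁻¹ and 1 − D₀(k_a−k_d)/(k_d L₀) = 1 − 4.06×1.859/(0.311×50.8) = 0.5223, so
t_c = ln(6.977 × 0.5223) / 1.859 = 1.293 / 1.859 = 0.6956 d.
L(t_c) = L₀ e^(−k_d t_c) = 50.8 × 0.8055 = 40.92 mg/L, and at the critical point k_a D_c = k_d L, so D_c = (0.311/2.17) × 40.92 = 5.864 mg/L.
Minimum DO = C_s − D_c = 9.92 − 5.864 = 4.056 mg/L.

t_c ≈ 0.696 d; D_c ≈ 5.86 mg/L; min DO ≈ 4.06 mg/L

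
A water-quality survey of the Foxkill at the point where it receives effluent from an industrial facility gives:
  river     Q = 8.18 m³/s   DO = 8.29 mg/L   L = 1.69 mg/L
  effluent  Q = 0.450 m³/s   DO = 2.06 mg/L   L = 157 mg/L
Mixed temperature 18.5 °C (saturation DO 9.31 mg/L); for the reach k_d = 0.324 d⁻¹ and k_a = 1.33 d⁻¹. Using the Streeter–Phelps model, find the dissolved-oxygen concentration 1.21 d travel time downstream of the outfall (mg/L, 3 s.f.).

Mixed DO = (8.18×8.29 + 0.450×2.06)/(8.18+0.450) = 68.74/8.630 = 7.965 mg/L.
Mixed L₀ = (8.18×1.69 + 0.450×157)/(8.630) = 84.47/8.630 = 9.788 mg/L.
Initial deficit D₀ = C_s − DO₀ = 9.31 − 7.965 = 1.345 mg/L.
D(1.21) = [0.324×9.788/(1.33−0.324)](e^(−0.324×1.21) − e^(−1.33×1.21)) + 1.345 e^(−1.33×1.21)
= 3.153 × (0.6757 − 0.2000) + 1.345 × 0.2000 = 1.769 mg/L.
DO = 9.31 − 1.769 = 7.541 mg/L.

DO ≈ 7.54 mg/L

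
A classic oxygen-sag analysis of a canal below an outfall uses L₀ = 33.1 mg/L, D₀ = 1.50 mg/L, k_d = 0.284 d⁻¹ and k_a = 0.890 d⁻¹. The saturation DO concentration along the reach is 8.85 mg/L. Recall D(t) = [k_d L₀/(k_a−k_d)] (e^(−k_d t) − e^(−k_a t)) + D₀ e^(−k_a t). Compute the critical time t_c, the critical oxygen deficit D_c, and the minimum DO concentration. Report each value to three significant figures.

t_c ≈ 1.72 d; D_c ≈ 6.49 mg/L; min DO ≈ 2.36 mg/L

t_c = [1/(k_a−k_d)] ln[(k_a/k_d)(1 − D₀(k_a−k_d)/(k_d L₀))]
= [1/(0.890−0.284)] ln[(0.890/0.284)(1 − 1.50×0.6060/(0.284×33.1))]
= (1/0.6060) ln[3.134 × 0.9033] = 1.650 × ln(2.831) = 1.650 × 1.041 = 1.717 d.
D_c = (k_d/k_a) L₀ e^(−k_d t_c) = (0.284/0.890) × 33.1 × e^(−0.284×1.717) = 0.3191 × 33.1 × 0.6141 = 6.486 mg/L.
Minimum DO = C_s − D_c = 8.85 − 6.486 = 2.364 mg/L.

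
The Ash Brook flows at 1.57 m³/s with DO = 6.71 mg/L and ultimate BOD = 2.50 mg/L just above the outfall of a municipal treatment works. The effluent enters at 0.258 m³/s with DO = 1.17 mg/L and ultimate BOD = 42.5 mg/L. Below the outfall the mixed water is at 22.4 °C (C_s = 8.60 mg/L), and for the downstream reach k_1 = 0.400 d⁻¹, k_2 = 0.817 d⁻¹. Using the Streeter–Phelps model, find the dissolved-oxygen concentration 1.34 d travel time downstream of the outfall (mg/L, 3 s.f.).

Mixed DO = (1.57×6.71 + 0.258×1.17)/(1.57+0.258) = 10.84/1.828 = 5.928 mg/L.
Mixed L₀ = (1.57×2.50 + 0.258×42.5)/(1.828) = 14.89/1.828 = 8.146 mg/L.
Initial deficit D₀ = C_s − DO₀ = 8.60 − 5.928 = 2.672 mg/L.
D(1.34) = [0.400×8.146/(0.817−0.400)](e^(−0.400×1.34) − e^(−0.817×1.34)) + 2.672 e^(−0.817×1.34)
= 7.813 × (0.5851 − 0.3346) + 2.672 × 0.3346 = 2.851 mg/L.
DO = 8.60 − 2.851 = 5.749 mg/L.

DO ≈ 5.75 mg/L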